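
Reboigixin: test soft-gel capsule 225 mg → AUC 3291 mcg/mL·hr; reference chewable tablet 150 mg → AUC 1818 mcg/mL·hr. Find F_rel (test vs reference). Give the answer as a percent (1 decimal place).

F_rel = (AUC_test/D_test) / (AUC_ref/D_ref)
      = (3291/225) / (1818/150)
      = 14.6267 / 12.12 = 1.2068 = 120.68%

F_rel = 120.7%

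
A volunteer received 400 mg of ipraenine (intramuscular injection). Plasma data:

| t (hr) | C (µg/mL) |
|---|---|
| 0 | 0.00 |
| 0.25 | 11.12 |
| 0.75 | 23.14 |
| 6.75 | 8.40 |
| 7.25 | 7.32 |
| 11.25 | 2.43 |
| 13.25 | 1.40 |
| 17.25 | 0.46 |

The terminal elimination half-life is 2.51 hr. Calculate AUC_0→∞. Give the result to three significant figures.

Trapezoidal AUC_0→17.25:
  [0→0.25]: (0.00+11.12)/2 × 0.25 = 1.39
  [0.25→0.75]: (11.12+23.14)/2 × 0.5 = 8.565
  [0.75→6.75]: (23.14+8.40)/2 × 6 = 94.62
  [6.75→7.25]: (8.40+7.32)/2 × 0.5 = 3.93
  [7.25→11.25]: (7.32+2.43)/2 × 4 = 19.5
  [11.25→13.25]: (2.43+1.40)/2 × 2 = 3.83
  [13.25→17.25]: (1.40+0.46)/2 × 4 = 3.72
  Sum = 135.555 µg/mL·hr
k_e = ln2 / t½ = 0.693147 / 2.51 = 0.2762 hr^-1
Extrapolated tail: C_last / k_e = 0.46 / 0.2762 = 1.665
AUC_0→∞ = 135.555 + 1.665 = 137.22 µg/mL·hr

AUC = 137 µg/mL·hr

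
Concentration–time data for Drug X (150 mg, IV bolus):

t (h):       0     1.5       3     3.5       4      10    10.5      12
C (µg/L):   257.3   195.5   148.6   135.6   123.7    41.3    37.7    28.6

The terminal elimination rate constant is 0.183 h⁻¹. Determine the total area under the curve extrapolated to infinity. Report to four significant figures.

Trapezoidal AUC_0→12:
  [0→1.5]: (257.3+195.5)/2 × 1.5 = 339.6
  [1.5→3]: (195.5+148.6)/2 × 1.5 = 258.075
  [3→3.5]: (148.6+135.6)/2 × 0.5 = 71.05
  [3.5→4]: (135.6+123.7)/2 × 0.5 = 64.825
  [4→10]: (123.7+41.3)/2 × 6 = 495.0
  [10→10.5]: (41.3+37.7)/2 × 0.5 = 19.75
  [10.5→12]: (37.7+28.6)/2 × 1.5 = 49.725
  Sum = 1298.025 µg/L·h
Extrapolated tail: C_last / k_e = 28.6 / 0.183 = 156.284
AUC_0→∞ = 1298.025 + 156.284 = 1454.309 µg/L·h

AUC = 1454 µg/L·h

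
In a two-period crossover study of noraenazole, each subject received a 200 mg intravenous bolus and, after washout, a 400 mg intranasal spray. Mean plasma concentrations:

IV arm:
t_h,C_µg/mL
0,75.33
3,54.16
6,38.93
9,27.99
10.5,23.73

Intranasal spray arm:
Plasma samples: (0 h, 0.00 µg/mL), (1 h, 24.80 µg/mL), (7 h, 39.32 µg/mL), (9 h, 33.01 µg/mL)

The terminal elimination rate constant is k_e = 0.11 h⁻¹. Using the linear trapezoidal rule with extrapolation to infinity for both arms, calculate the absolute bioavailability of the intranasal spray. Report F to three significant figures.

F = 0.419

Trapezoidal AUC_0→10.5 (IV):
  [0→3]: (75.33+54.16)/2 × 3 = 194.235
  [3→6]: (54.16+38.93)/2 × 3 = 139.635
  [6→9]: (38.93+27.99)/2 × 3 = 100.38
  [9→10.5]: (27.99+23.73)/2 × 1.5 = 38.79
  Sum = 473.04 µg/mL·h
IV tail: 23.73/0.11 = 215.727; AUC_iv,0→∞ = 473.04 + 215.727 = 688.767 µg/mL·h
Trapezoidal AUC_0→9 (intranasal spray):
  [0→1]: (0.00+24.80)/2 × 1 = 12.4
  [1→7]: (24.80+39.32)/2 × 6 = 192.36
  [7→9]: (39.32+33.01)/2 × 2 = 72.33
  Sum = 277.09 µg/mL·h
intranasal spray tail: 33.01/0.11 = 300.091; AUC_ev,0→∞ = 277.09 + 300.091 = 577.181 µg/mL·h
F = (AUC_ev/D_ev)/(AUC_iv/D_iv) = (577.181/400)/(688.767/200) = 1.4429525/3.443835 = 0.4190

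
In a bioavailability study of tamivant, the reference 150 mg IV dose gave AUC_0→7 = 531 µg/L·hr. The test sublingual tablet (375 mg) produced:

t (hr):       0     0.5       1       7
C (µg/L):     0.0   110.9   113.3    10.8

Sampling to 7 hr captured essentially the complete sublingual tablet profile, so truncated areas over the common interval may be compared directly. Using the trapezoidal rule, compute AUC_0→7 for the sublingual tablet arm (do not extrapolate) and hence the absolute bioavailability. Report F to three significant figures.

Trapezoidal AUC_0→7 (sublingual tablet):
  [0→0.5]: (0.0+110.9)/2 × 0.5 = 27.725
  [0.5→1]: (110.9+113.3)/2 × 0.5 = 56.05
  [1→7]: (113.3+10.8)/2 × 6 = 372.3
  Sum = 456.075 µg/L·hr
F = (AUC_ev/D_ev)/(AUC_iv/D_iv) = (456.075/375)/(531/150) = 1.2162/3.54 = 0.3436

F = 0.344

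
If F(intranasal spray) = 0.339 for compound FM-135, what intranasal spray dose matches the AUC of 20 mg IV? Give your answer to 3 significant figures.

D_intranasal = 59.0 mg

For equal systemic exposure: F × D_ev = D_iv
D_ev = D_iv / F = 20 / 0.339 = 58.9971 mg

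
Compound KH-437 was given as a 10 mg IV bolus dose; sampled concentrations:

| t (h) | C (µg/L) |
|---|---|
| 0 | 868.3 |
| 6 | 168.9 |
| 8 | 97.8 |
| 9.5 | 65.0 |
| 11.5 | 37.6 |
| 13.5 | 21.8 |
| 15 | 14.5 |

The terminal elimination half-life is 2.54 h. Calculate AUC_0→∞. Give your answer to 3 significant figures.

Trapezoidal AUC_0→15:
  [0→6]: (868.3+168.9)/2 × 6 = 3111.6
  [6→8]: (168.9+97.8)/2 × 2 = 266.7
  [8→9.5]: (97.8+65.0)/2 × 1.5 = 122.1
  [9.5→11.5]: (65.0+37.6)/2 × 2 = 102.6
  [11.5→13.5]: (37.6+21.8)/2 × 2 = 59.4
  [13.5→15]: (21.8+14.5)/2 × 1.5 = 27.225
  Sum = 3689.625 µg/L·h
k_e = ln2 / t½ = 0.693147 / 2.54 = 0.2729 h^-1
Extrapolated tail: C_last / k_e = 14.5 / 0.2729 = 53.133
AUC_0→∞ = 3689.625 + 53.133 = 3742.758 µg/L·h

AUC = 3740 µg/L·h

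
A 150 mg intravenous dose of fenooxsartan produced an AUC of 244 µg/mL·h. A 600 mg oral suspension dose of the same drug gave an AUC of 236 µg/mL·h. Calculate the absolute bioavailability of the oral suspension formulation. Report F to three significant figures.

F = (AUC_ev / D_ev) / (AUC_iv / D_iv)
  = (236/600) / (244/150)
  = 0.393333 / 1.62667 = 0.2418

F = 0.242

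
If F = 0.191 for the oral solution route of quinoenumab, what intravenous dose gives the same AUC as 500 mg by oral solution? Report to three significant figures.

D_iv = 95.5 mg

Systemic exposure from an extravascular dose = F × D_ev, so the equivalent IV dose is F × D_ev.
D_iv = F × D_ev = 0.191 × 500 = 95.5 mg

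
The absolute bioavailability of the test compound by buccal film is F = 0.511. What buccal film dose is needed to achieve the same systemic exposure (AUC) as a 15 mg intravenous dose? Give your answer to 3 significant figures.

D_buccal = 29.4 mg

For equal systemic exposure: F × D_ev = D_iv
D_ev = D_iv / F = 15 / 0.511 = 29.3542 mg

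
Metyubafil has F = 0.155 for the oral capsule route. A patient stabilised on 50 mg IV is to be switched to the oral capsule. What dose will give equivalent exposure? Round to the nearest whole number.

For equal systemic exposure: F × D_ev = D_iv
D_ev = D_iv / F = 50 / 0.155 = 322.581 mg

D_oral = 323 mg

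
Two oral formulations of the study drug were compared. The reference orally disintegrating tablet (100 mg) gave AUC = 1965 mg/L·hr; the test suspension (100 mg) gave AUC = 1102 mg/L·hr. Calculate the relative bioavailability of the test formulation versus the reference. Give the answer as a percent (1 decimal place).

F_rel = 56.1%

F_rel = (AUC_test/D_test) / (AUC_ref/D_ref)
      = (1102/100) / (1965/100)
      = 11.02 / 19.65 = 0.5608 = 56.08%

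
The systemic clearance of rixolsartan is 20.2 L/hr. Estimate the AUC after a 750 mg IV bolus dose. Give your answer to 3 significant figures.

AUC = 37.1 mg/L·hr

AUC_0→∞ = Dose_iv / CL
        = 750 / 20.2 = 37.1287 mg/L·hr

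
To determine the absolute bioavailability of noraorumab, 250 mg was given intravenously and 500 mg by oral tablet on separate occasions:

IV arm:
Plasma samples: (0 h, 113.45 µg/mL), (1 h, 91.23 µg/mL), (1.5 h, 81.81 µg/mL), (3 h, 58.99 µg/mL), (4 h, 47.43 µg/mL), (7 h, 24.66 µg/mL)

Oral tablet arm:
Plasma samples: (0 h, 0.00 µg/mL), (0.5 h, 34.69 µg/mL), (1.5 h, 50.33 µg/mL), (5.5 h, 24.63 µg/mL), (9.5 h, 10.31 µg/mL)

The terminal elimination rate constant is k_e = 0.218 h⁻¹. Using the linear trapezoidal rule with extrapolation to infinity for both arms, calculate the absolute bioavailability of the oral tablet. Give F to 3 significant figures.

F = 0.303

Trapezoidal AUC_0→7 (IV):
  [0→1]: (113.45+91.23)/2 × 1 = 102.34
  [1→1.5]: (91.23+81.81)/2 × 0.5 = 43.26
  [1.5→3]: (81.81+58.99)/2 × 1.5 = 105.6
  [3→4]: (58.99+47.43)/2 × 1 = 53.21
  [4→7]: (47.43+24.66)/2 × 3 = 108.135
  Sum = 412.545 µg/mL·h
IV tail: 24.66/0.218 = 113.119; AUC_iv,0→∞ = 412.545 + 113.119 = 525.664 µg/mL·h
Trapezoidal AUC_0→9.5 (oral tablet):
  [0→0.5]: (0.00+34.69)/2 × 0.5 = 8.6725
  [0.5→1.5]: (34.69+50.33)/2 × 1 = 42.51
  [1.5→5.5]: (50.33+24.63)/2 × 4 = 149.92
  [5.5→9.5]: (24.63+10.31)/2 × 4 = 69.88
  Sum = 270.9825 µg/mL·h
oral tablet tail: 10.31/0.218 = 47.294; AUC_ev,0→∞ = 270.9825 + 47.294 = 318.2765 µg/mL·h
F = (AUC_ev/D_ev)/(AUC_iv/D_iv) = (318.2765/500)/(525.664/250) = 0.636553/2.102656 = 0.3027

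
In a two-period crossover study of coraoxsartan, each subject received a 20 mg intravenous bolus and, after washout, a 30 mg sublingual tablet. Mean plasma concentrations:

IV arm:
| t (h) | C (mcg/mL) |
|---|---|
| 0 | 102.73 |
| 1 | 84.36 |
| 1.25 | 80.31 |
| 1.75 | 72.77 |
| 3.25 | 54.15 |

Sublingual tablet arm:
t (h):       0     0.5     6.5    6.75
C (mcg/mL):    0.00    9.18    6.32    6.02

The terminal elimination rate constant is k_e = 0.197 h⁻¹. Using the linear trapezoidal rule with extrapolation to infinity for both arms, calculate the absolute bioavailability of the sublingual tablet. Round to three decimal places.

F = 0.103

Trapezoidal AUC_0→3.25 (IV):
  [0→1]: (102.73+84.36)/2 × 1 = 93.545
  [1→1.25]: (84.36+80.31)/2 × 0.25 = 20.58375
  [1.25→1.75]: (80.31+72.77)/2 × 0.5 = 38.27
  [1.75→3.25]: (72.77+54.15)/2 × 1.5 = 95.19
  Sum = 247.58875 mcg/mL·h
IV tail: 54.15/0.197 = 274.873; AUC_iv,0→∞ = 247.58875 + 274.873 = 522.46175 mcg/mL·h
Trapezoidal AUC_0→6.75 (sublingual tablet):
  [0→0.5]: (0.00+9.18)/2 × 0.5 = 2.295
  [0.5→6.5]: (9.18+6.32)/2 × 6 = 46.5
  [6.5→6.75]: (6.32+6.02)/2 × 0.25 = 1.5425
  Sum = 50.3375 mcg/mL·h
sublingual tablet tail: 6.02/0.197 = 30.558; AUC_ev,0→∞ = 50.3375 + 30.558 = 80.8955 mcg/mL·h
F = (AUC_ev/D_ev)/(AUC_iv/D_iv) = (80.8955/30)/(522.46175/20) = 2.69652/26.1231 = 0.1032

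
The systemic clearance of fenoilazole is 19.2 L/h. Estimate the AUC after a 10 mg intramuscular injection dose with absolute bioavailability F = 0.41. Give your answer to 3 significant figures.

AUC = 0.214 mg/L·h

AUC_0→∞ = F × Dose / CL
        = 0.41 × 10 / 19.2 = 0.213542 mg/L·h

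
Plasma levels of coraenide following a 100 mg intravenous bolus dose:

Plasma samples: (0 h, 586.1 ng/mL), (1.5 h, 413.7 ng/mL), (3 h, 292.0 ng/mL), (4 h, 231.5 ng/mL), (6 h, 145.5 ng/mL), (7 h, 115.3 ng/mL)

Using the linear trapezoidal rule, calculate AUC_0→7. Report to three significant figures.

AUC = 2050 ng/mL·h

Trapezoidal AUC_0→7:
  [0→1.5]: (586.1+413.7)/2 × 1.5 = 749.85
  [1.5→3]: (413.7+292.0)/2 × 1.5 = 529.275
  [3→4]: (292.0+231.5)/2 × 1 = 261.75
  [4→6]: (231.5+145.5)/2 × 2 = 377.0
  [6→7]: (145.5+115.3)/2 × 1 = 130.4
  Sum = 2048.275 ng/mL·h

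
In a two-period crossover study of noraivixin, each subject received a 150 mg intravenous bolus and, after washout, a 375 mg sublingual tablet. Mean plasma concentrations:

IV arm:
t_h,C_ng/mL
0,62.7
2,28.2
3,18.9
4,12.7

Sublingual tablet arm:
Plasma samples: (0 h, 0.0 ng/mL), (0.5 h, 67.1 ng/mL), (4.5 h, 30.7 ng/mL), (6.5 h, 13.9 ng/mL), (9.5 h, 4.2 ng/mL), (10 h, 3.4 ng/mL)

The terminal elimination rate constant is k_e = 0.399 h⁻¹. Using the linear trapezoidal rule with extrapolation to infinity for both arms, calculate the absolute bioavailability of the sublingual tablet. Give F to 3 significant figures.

Trapezoidal AUC_0→4 (IV):
  [0→2]: (62.7+28.2)/2 × 2 = 90.9
  [2→3]: (28.2+18.9)/2 × 1 = 23.55
  [3→4]: (18.9+12.7)/2 × 1 = 15.8
  Sum = 130.25 ng/mL·h
IV tail: 12.7/0.399 = 31.830; AUC_iv,0→∞ = 130.25 + 31.830 = 162.08 ng/mL·h
Trapezoidal AUC_0→10 (sublingual tablet):
  [0→0.5]: (0.0+67.1)/2 × 0.5 = 16.775
  [0.5→4.5]: (67.1+30.7)/2 × 4 = 195.6
  [4.5→6.5]: (30.7+13.9)/2 × 2 = 44.6
  [6.5→9.5]: (13.9+4.2)/2 × 3 = 27.15
  [9.5→10]: (4.2+3.4)/2 × 0.5 = 1.9
  Sum = 286.025 ng/mL·h
sublingual tablet tail: 3.4/0.399 = 8.521; AUC_ev,0→∞ = 286.025 + 8.521 = 294.546 ng/mL·h
F = (AUC_ev/D_ev)/(AUC_iv/D_iv) = (294.546/375)/(162.08/150) = 0.785456/1.08053 = 0.7269

F = 0.727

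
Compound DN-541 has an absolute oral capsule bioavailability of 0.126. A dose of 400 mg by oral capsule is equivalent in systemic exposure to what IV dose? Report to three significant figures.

Systemic exposure from an extravascular dose = F × D_ev, so the equivalent IV dose is F × D_ev.
D_iv = F × D_ev = 0.126 × 400 = 50.4 mg

D_iv = 50.4 mg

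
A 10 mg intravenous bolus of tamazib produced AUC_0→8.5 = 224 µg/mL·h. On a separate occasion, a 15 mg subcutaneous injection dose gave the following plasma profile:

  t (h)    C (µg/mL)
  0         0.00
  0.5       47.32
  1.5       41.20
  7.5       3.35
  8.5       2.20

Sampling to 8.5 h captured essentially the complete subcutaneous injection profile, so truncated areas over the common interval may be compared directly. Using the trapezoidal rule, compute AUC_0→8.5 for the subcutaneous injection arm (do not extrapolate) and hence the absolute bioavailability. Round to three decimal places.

F = 0.573

Trapezoidal AUC_0→8.5 (subcutaneous injection):
  [0→0.5]: (0.00+47.32)/2 × 0.5 = 11.83
  [0.5→1.5]: (47.32+41.20)/2 × 1 = 44.26
  [1.5→7.5]: (41.20+3.35)/2 × 6 = 133.65
  [7.5→8.5]: (3.35+2.20)/2 × 1 = 2.775
  Sum = 192.515 µg/mL·h
F = (AUC_ev/D_ev)/(AUC_iv/D_iv) = (192.515/15)/(224/10) = 12.8343/22.4 = 0.5730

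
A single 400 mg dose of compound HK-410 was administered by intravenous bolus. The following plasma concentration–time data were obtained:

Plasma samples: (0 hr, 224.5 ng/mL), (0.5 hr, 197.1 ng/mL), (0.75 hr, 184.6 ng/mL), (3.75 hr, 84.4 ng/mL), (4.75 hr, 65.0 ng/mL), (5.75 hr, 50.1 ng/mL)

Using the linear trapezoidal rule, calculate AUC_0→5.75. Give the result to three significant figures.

AUC = 689 ng/mL·hr

Trapezoidal AUC_0→5.75:
  [0→0.5]: (224.5+197.1)/2 × 0.5 = 105.4
  [0.5→0.75]: (197.1+184.6)/2 × 0.25 = 47.7125
  [0.75→3.75]: (184.6+84.4)/2 × 3 = 403.5
  [3.75→4.75]: (84.4+65.0)/2 × 1 = 74.7
  [4.75→5.75]: (65.0+50.1)/2 × 1 = 57.55
  Sum = 688.8625 ng/mL·hr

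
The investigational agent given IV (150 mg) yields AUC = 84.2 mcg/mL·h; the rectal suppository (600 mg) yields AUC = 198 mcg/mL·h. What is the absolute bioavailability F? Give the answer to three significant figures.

F = 0.588

F = (AUC_ev / D_ev) / (AUC_iv / D_iv)
  = (198/600) / (84.2/150)
  = 0.33 / 0.561333 = 0.5879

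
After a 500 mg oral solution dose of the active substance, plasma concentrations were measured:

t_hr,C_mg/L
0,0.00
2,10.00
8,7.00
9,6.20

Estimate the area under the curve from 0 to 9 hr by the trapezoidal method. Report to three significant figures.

Trapezoidal AUC_0→9:
  [0→2]: (0.00+10.00)/2 × 2 = 10.0
  [2→8]: (10.00+7.00)/2 × 6 = 51.0
  [8→9]: (7.00+6.20)/2 × 1 = 6.6
  Sum = 67.6 mg/L·hr

AUC = 67.6 mg/L·hr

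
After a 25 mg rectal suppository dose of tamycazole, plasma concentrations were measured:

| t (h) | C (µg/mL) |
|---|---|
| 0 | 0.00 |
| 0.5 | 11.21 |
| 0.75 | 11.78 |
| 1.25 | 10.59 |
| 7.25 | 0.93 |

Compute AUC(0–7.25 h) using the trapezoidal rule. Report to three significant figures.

AUC = 45.8 µg/mL·h

Trapezoidal AUC_0→7.25:
  [0→0.5]: (0.00+11.21)/2 × 0.5 = 2.8025
  [0.5→0.75]: (11.21+11.78)/2 × 0.25 = 2.87375
  [0.75→1.25]: (11.78+10.59)/2 × 0.5 = 5.5925
  [1.25→7.25]: (10.59+0.93)/2 × 6 = 34.56
  Sum = 45.82875 µg/mL·h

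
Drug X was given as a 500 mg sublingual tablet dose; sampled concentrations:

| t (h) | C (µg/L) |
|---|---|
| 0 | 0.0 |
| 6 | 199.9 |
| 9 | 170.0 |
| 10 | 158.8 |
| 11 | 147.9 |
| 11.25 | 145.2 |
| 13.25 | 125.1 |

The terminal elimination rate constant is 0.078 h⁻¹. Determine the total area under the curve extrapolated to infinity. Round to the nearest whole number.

AUC = 3383 µg/L·h

Trapezoidal AUC_0→13.25:
  [0→6]: (0.0+199.9)/2 × 6 = 599.7
  [6→9]: (199.9+170.0)/2 × 3 = 554.85
  [9→10]: (170.0+158.8)/2 × 1 = 164.4
  [10→11]: (158.8+147.9)/2 × 1 = 153.35
  [11→11.25]: (147.9+145.2)/2 × 0.25 = 36.6375
  [11.25→13.25]: (145.2+125.1)/2 × 2 = 270.3
  Sum = 1779.2375 µg/L·h
Extrapolated tail: C_last / k_e = 125.1 / 0.078 = 1603.846
AUC_0→∞ = 1779.2375 + 1603.846 = 3383.0835 µg/L·h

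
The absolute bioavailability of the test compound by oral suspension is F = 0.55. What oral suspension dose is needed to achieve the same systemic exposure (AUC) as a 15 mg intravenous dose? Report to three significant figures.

D_oral = 27.3 mg

For equal systemic exposure: F × D_ev = D_iv
D_ev = D_iv / F = 15 / 0.55 = 27.2727 mg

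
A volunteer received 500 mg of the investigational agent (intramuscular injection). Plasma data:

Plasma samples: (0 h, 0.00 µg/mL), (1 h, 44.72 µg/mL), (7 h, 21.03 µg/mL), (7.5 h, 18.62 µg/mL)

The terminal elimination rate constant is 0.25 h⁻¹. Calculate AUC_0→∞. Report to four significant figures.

AUC = 304.0 µg/mL·h

Trapezoidal AUC_0→7.5:
  [0→1]: (0.00+44.72)/2 × 1 = 22.36
  [1→7]: (44.72+21.03)/2 × 6 = 197.25
  [7→7.5]: (21.03+18.62)/2 × 0.5 = 9.9125
  Sum = 229.5225 µg/mL·h
Extrapolated tail: C_last / k_e = 18.62 / 0.25 = 74.480
AUC_0→∞ = 229.5225 + 74.480 = 304.0025 µg/mL·h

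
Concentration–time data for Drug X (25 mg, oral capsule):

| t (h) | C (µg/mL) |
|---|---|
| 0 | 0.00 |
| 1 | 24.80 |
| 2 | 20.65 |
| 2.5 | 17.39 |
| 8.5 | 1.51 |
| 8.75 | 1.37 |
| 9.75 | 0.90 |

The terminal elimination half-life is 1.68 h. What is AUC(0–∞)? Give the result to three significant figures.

AUC = 105 µg/mL·h

Trapezoidal AUC_0→9.75:
  [0→1]: (0.00+24.80)/2 × 1 = 12.4
  [1→2]: (24.80+20.65)/2 × 1 = 22.725
  [2→2.5]: (20.65+17.39)/2 × 0.5 = 9.51
  [2.5→8.5]: (17.39+1.51)/2 × 6 = 56.7
  [8.5→8.75]: (1.51+1.37)/2 × 0.25 = 0.36
  [8.75→9.75]: (1.37+0.90)/2 × 1 = 1.135
  Sum = 102.83 µg/mL·h
k_e = ln2 / t½ = 0.693147 / 1.68 = 0.4126 h^-1
Extrapolated tail: C_last / k_e = 0.90 / 0.4126 = 2.181
AUC_0→∞ = 102.83 + 2.181 = 105.011 µg/mL·h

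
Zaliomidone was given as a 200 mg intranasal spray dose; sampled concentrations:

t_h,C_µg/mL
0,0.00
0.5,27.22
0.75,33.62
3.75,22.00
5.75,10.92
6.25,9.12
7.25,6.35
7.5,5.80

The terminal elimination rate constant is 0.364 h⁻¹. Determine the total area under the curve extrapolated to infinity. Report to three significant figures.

AUC = 161 µg/mL·h

Trapezoidal AUC_0→7.5:
  [0→0.5]: (0.00+27.22)/2 × 0.5 = 6.805
  [0.5→0.75]: (27.22+33.62)/2 × 0.25 = 7.605
  [0.75→3.75]: (33.62+22.00)/2 × 3 = 83.43
  [3.75→5.75]: (22.00+10.92)/2 × 2 = 32.92
  [5.75→6.25]: (10.92+9.12)/2 × 0.5 = 5.01
  [6.25→7.25]: (9.12+6.35)/2 × 1 = 7.735
  [7.25→7.5]: (6.35+5.80)/2 × 0.25 = 1.51875
  Sum = 145.02375 µg/mL·h
Extrapolated tail: C_last / k_e = 5.80 / 0.364 = 15.934
AUC_0→∞ = 145.02375 + 15.934 = 160.95775 µg/mL·h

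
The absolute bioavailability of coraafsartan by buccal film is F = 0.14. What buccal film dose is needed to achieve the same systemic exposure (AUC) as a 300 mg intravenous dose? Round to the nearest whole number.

For equal systemic exposure: F × D_ev = D_iv
D_ev = D_iv / F = 300 / 0.14 = 2142.86 mg

D_buccal = 2143 mg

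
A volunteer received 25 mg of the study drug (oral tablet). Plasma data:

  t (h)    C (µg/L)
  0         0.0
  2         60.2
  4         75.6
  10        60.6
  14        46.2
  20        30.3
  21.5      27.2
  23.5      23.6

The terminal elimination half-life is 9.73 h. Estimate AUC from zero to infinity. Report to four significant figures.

AUC = 1473 µg/L·h

Trapezoidal AUC_0→23.5:
  [0→2]: (0.0+60.2)/2 × 2 = 60.2
  [2→4]: (60.2+75.6)/2 × 2 = 135.8
  [4→10]: (75.6+60.6)/2 × 6 = 408.6
  [10→14]: (60.6+46.2)/2 × 4 = 213.6
  [14→20]: (46.2+30.3)/2 × 6 = 229.5
  [20→21.5]: (30.3+27.2)/2 × 1.5 = 43.125
  [21.5→23.5]: (27.2+23.6)/2 × 2 = 50.8
  Sum = 1141.625 µg/L·h
k_e = ln2 / t½ = 0.693147 / 9.73 = 0.0712 h^-1
Extrapolated tail: C_last / k_e = 23.6 / 0.0712 = 331.461
AUC_0→∞ = 1141.625 + 331.461 = 1473.086 µg/L·h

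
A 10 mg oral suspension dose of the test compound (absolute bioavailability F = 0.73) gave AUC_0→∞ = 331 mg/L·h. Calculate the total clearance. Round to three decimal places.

CL = F × Dose / AUC_0→∞
   = 0.73 × 10 / 331 = 0.0220544 L/h

CL = 0.022 L/h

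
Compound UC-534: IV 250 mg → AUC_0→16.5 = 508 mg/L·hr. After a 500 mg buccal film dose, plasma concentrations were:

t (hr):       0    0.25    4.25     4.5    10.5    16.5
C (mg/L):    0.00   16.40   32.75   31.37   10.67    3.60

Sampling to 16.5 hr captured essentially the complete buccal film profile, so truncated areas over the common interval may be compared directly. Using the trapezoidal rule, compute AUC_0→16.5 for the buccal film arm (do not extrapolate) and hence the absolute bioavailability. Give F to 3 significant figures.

Trapezoidal AUC_0→16.5 (buccal film):
  [0→0.25]: (0.00+16.40)/2 × 0.25 = 2.05
  [0.25→4.25]: (16.40+32.75)/2 × 4 = 98.3
  [4.25→4.5]: (32.75+31.37)/2 × 0.25 = 8.015
  [4.5→10.5]: (31.37+10.67)/2 × 6 = 126.12
  [10.5→16.5]: (10.67+3.60)/2 × 6 = 42.81
  Sum = 277.295 mg/L·hr
F = (AUC_ev/D_ev)/(AUC_iv/D_iv) = (277.295/500)/(508/250) = 0.55459/2.032 = 0.2729

F = 0.273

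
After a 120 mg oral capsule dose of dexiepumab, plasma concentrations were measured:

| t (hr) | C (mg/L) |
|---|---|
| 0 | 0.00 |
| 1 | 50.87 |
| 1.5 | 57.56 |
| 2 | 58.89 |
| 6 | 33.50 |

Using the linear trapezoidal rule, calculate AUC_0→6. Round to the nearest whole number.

Trapezoidal AUC_0→6:
  [0→1]: (0.00+50.87)/2 × 1 = 25.435
  [1→1.5]: (50.87+57.56)/2 × 0.5 = 27.1075
  [1.5→2]: (57.56+58.89)/2 × 0.5 = 29.1125
  [2→6]: (58.89+33.50)/2 × 4 = 184.78
  Sum = 266.435 mg/L·hr

AUC = 266 mg/L·hr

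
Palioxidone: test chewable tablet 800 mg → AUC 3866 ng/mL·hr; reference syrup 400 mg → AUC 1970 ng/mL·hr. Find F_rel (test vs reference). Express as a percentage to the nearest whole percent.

F_rel = 98%

F_rel = (AUC_test/D_test) / (AUC_ref/D_ref)
      = (3866/800) / (1970/400)
      = 4.8325 / 4.925 = 0.9812 = 98.12%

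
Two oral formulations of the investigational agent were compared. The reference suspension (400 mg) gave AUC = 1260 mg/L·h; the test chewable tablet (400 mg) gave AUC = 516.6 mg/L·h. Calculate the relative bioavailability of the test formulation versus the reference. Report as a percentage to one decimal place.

F_rel = (AUC_test/D_test) / (AUC_ref/D_ref)
      = (516.6/400) / (1260/400)
      = 1.2915 / 3.15 = 0.4100 = 41.00%

F_rel = 41.0%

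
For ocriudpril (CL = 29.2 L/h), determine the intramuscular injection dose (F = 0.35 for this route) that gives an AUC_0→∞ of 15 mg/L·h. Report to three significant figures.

Dose = CL × AUC_0→∞ / F
     = 29.2 × 15 / 0.35 = 1251.43 mg

Dose = 1250 mg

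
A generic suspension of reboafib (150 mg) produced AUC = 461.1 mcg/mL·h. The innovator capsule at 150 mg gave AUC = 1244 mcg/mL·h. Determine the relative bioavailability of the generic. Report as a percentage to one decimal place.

F_rel = 37.1%

F_rel = (AUC_test/D_test) / (AUC_ref/D_ref)
      = (461.1/150) / (1244/150)
      = 3.074 / 8.29333 = 0.3707 = 37.07%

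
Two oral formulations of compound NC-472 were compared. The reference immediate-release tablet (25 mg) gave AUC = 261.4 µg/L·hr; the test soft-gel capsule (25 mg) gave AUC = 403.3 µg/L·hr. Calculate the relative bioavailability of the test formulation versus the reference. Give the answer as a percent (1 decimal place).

F_rel = (AUC_test/D_test) / (AUC_ref/D_ref)
      = (403.3/25) / (261.4/25)
      = 16.132 / 10.456 = 1.5428 = 154.28%

F_rel = 154.3%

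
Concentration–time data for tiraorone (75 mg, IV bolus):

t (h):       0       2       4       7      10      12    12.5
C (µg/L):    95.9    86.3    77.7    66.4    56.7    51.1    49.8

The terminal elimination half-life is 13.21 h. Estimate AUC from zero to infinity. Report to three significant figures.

Trapezoidal AUC_0→12.5:
  [0→2]: (95.9+86.3)/2 × 2 = 182.2
  [2→4]: (86.3+77.7)/2 × 2 = 164.0
  [4→7]: (77.7+66.4)/2 × 3 = 216.15
  [7→10]: (66.4+56.7)/2 × 3 = 184.65
  [10→12]: (56.7+51.1)/2 × 2 = 107.8
  [12→12.5]: (51.1+49.8)/2 × 0.5 = 25.225
  Sum = 880.025 µg/L·h
k_e = ln2 / t½ = 0.693147 / 13.21 = 0.0525 h^-1
Extrapolated tail: C_last / k_e = 49.8 / 0.0525 = 948.571
AUC_0→∞ = 880.025 + 948.571 = 1828.596 µg/L·h

AUC = 1830 µg/L·h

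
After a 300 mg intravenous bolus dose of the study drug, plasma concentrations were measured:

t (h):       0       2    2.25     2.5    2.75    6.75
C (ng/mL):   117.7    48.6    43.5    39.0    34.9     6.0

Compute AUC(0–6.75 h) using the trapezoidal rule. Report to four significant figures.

Trapezoidal AUC_0→6.75:
  [0→2]: (117.7+48.6)/2 × 2 = 166.3
  [2→2.25]: (48.6+43.5)/2 × 0.25 = 11.5125
  [2.25→2.5]: (43.5+39.0)/2 × 0.25 = 10.3125
  [2.5→2.75]: (39.0+34.9)/2 × 0.25 = 9.2375
  [2.75→6.75]: (34.9+6.0)/2 × 4 = 81.8
  Sum = 279.1625 ng/mL·h

AUC = 279.2 ng/mL·h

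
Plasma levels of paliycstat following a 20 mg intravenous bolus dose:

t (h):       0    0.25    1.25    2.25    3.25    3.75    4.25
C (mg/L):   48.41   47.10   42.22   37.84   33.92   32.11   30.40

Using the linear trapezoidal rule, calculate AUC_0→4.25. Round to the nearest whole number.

Trapezoidal AUC_0→4.25:
  [0→0.25]: (48.41+47.10)/2 × 0.25 = 11.93875
  [0.25→1.25]: (47.10+42.22)/2 × 1 = 44.66
  [1.25→2.25]: (42.22+37.84)/2 × 1 = 40.03
  [2.25→3.25]: (37.84+33.92)/2 × 1 = 35.88
  [3.25→3.75]: (33.92+32.11)/2 × 0.5 = 16.5075
  [3.75→4.25]: (32.11+30.40)/2 × 0.5 = 15.6275
  Sum = 164.64375 mg/L·h

AUC = 165 mg/L·h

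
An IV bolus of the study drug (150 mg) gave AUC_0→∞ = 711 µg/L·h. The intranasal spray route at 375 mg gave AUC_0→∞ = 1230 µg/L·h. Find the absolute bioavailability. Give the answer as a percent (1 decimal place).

F = 69.2%

F = (AUC_ev / D_ev) / (AUC_iv / D_iv)
  = (1230/375) / (711/150)
  = 3.28 / 4.74 = 0.6920
  = 69.20%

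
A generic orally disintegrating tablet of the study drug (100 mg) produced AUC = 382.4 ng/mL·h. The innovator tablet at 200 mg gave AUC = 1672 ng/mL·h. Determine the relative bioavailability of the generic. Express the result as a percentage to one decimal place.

F_rel = 45.7%

F_rel = (AUC_test/D_test) / (AUC_ref/D_ref)
      = (382.4/100) / (1672/200)
      = 3.824 / 8.36 = 0.4574 = 45.74%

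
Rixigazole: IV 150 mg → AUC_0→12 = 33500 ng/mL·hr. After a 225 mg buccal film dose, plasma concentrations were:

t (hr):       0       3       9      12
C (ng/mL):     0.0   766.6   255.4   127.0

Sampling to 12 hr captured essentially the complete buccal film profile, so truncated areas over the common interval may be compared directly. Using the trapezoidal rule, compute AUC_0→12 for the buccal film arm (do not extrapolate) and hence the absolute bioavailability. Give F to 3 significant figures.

Trapezoidal AUC_0→12 (buccal film):
  [0→3]: (0.0+766.6)/2 × 3 = 1149.9
  [3→9]: (766.6+255.4)/2 × 6 = 3066.0
  [9→12]: (255.4+127.0)/2 × 3 = 573.6
  Sum = 4789.5 ng/mL·hr
F = (AUC_ev/D_ev)/(AUC_iv/D_iv) = (4789.5/225)/(33500/150) = 21.2867/223.333 = 0.0953

F = 0.0953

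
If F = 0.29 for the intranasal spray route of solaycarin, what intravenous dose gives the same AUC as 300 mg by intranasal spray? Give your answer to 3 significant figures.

Systemic exposure from an extravascular dose = F × D_ev, so the equivalent IV dose is F × D_ev.
D_iv = F × D_ev = 0.29 × 300 = 87 mg

D_iv = 87.0 mg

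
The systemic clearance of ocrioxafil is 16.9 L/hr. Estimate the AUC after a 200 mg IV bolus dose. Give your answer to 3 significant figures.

AUC_0→∞ = Dose_iv / CL
        = 200 / 16.9 = 11.8343 mg/L·hr

AUC = 11.8 mg/L·hr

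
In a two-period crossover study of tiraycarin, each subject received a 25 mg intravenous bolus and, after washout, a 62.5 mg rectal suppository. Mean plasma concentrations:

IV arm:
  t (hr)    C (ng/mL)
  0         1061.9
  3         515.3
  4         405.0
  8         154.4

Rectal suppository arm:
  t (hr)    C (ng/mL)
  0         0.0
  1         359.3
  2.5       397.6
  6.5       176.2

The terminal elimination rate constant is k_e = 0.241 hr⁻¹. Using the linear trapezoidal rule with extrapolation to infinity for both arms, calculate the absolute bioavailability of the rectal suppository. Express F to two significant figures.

F = 0.23

Trapezoidal AUC_0→8 (IV):
  [0→3]: (1061.9+515.3)/2 × 3 = 2365.8
  [3→4]: (515.3+405.0)/2 × 1 = 460.15
  [4→8]: (405.0+154.4)/2 × 4 = 1118.8
  Sum = 3944.75 ng/mL·hr
IV tail: 154.4/0.241 = 640.664; AUC_iv,0→∞ = 3944.75 + 640.664 = 4585.414 ng/mL·hr
Trapezoidal AUC_0→6.5 (rectal suppository):
  [0→1]: (0.0+359.3)/2 × 1 = 179.65
  [1→2.5]: (359.3+397.6)/2 × 1.5 = 567.675
  [2.5→6.5]: (397.6+176.2)/2 × 4 = 1147.6
  Sum = 1894.925 ng/mL·hr
rectal suppository tail: 176.2/0.241 = 731.120; AUC_ev,0→∞ = 1894.925 + 731.120 = 2626.045 ng/mL·hr
F = (AUC_ev/D_ev)/(AUC_iv/D_iv) = (2626.045/62.5)/(4585.414/25) = 42.01672/183.41656 = 0.2291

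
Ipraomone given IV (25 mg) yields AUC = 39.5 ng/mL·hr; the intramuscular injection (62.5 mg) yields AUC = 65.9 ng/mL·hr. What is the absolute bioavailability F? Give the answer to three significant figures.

F = 0.667

F = (AUC_ev / D_ev) / (AUC_iv / D_iv)
  = (65.9/62.5) / (39.5/25)
  = 1.0544 / 1.58 = 0.6673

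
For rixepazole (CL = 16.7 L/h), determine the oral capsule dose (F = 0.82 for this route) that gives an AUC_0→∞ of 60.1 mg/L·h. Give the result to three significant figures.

Dose = CL × AUC_0→∞ / F
     = 16.7 × 60.1 / 0.82 = 1223.99 mg

Dose = 1220 mg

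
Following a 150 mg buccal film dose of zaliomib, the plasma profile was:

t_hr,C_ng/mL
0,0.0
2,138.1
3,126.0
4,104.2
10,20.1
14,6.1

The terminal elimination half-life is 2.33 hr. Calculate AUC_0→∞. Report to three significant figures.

Trapezoidal AUC_0→14:
  [0→2]: (0.0+138.1)/2 × 2 = 138.1
  [2→3]: (138.1+126.0)/2 × 1 = 132.05
  [3→4]: (126.0+104.2)/2 × 1 = 115.1
  [4→10]: (104.2+20.1)/2 × 6 = 372.9
  [10→14]: (20.1+6.1)/2 × 4 = 52.4
  Sum = 810.55 ng/mL·hr
k_e = ln2 / t½ = 0.693147 / 2.33 = 0.2975 hr^-1
Extrapolated tail: C_last / k_e = 6.1 / 0.2975 = 20.504
AUC_0→∞ = 810.55 + 20.504 = 831.054 ng/mL·hr

AUC = 831 ng/mL·hr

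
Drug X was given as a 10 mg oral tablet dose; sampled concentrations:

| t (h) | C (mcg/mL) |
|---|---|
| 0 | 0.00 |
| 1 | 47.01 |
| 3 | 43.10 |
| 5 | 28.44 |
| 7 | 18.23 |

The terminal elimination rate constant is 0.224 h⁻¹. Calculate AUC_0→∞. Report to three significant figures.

Trapezoidal AUC_0→7:
  [0→1]: (0.00+47.01)/2 × 1 = 23.505
  [1→3]: (47.01+43.10)/2 × 2 = 90.11
  [3→5]: (43.10+28.44)/2 × 2 = 71.54
  [5→7]: (28.44+18.23)/2 × 2 = 46.67
  Sum = 231.825 mcg/mL·h
Extrapolated tail: C_last / k_e = 18.23 / 0.224 = 81.384
AUC_0→∞ = 231.825 + 81.384 = 313.209 mcg/mL·h

AUC = 313 mcg/mL·h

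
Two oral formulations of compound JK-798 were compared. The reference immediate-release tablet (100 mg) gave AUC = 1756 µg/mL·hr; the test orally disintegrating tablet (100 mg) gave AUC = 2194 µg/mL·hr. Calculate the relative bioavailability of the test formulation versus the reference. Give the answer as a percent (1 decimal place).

F_rel = (AUC_test/D_test) / (AUC_ref/D_ref)
      = (2194/100) / (1756/100)
      = 21.94 / 17.56 = 1.2494 = 124.94%

F_rel = 124.9%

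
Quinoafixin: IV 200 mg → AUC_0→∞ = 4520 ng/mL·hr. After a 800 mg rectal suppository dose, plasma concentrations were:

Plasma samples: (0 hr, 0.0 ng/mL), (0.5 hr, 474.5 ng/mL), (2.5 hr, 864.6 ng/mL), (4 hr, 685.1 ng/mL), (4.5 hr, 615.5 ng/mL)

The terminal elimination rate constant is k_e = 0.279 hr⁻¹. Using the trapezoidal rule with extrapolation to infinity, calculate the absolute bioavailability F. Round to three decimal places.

Trapezoidal AUC_0→4.5 (rectal suppository):
  [0→0.5]: (0.0+474.5)/2 × 0.5 = 118.625
  [0.5→2.5]: (474.5+864.6)/2 × 2 = 1339.1
  [2.5→4]: (864.6+685.1)/2 × 1.5 = 1162.275
  [4→4.5]: (685.1+615.5)/2 × 0.5 = 325.15
  Sum = 2945.15 ng/mL·hr
Tail: C_last/k_e = 615.5/0.279 = 2206.093
AUC_0→∞ (rectal suppository) = 2945.15 + 2206.093 = 5151.243 ng/mL·hr
F = (AUC_ev/D_ev)/(AUC_iv/D_iv) = (5151.243/800)/(4520/200) = 6.43905/22.6 = 0.2849

F = 0.285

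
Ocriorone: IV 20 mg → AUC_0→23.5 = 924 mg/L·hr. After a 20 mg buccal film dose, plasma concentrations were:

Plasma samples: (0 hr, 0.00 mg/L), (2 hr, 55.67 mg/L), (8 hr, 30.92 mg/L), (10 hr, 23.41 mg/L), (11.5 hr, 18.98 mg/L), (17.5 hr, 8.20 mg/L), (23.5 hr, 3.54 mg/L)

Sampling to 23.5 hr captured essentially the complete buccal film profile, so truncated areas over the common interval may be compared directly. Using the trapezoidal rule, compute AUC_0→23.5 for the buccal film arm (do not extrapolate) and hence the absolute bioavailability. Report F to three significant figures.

Trapezoidal AUC_0→23.5 (buccal film):
  [0→2]: (0.00+55.67)/2 × 2 = 55.67
  [2→8]: (55.67+30.92)/2 × 6 = 259.77
  [8→10]: (30.92+23.41)/2 × 2 = 54.33
  [10→11.5]: (23.41+18.98)/2 × 1.5 = 31.7925
  [11.5→17.5]: (18.98+8.20)/2 × 6 = 81.54
  [17.5→23.5]: (8.20+3.54)/2 × 6 = 35.22
  Sum = 518.3225 mg/L·hr
F = (AUC_ev/D_ev)/(AUC_iv/D_iv) = (518.3225/20)/(924/20) = 25.916125/46.2 = 0.5610

F = 0.561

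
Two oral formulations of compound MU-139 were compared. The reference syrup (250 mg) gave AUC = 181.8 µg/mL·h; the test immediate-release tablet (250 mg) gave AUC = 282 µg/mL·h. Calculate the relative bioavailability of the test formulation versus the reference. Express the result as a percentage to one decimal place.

F_rel = 155.1%

F_rel = (AUC_test/D_test) / (AUC_ref/D_ref)
      = (282/250) / (181.8/250)
      = 1.128 / 0.7272 = 1.5512 = 155.12%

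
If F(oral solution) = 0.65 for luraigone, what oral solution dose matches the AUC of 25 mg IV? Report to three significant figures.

For equal systemic exposure: F × D_ev = D_iv
D_ev = D_iv / F = 25 / 0.65 = 38.4615 mg

D_oral = 38.5 mg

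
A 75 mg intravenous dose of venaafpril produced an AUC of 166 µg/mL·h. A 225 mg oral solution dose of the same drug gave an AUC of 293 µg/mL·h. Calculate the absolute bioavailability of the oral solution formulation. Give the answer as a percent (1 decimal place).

F = (AUC_ev / D_ev) / (AUC_iv / D_iv)
  = (293/225) / (166/75)
  = 1.30222 / 2.21333 = 0.5884
  = 58.84%

F = 58.8%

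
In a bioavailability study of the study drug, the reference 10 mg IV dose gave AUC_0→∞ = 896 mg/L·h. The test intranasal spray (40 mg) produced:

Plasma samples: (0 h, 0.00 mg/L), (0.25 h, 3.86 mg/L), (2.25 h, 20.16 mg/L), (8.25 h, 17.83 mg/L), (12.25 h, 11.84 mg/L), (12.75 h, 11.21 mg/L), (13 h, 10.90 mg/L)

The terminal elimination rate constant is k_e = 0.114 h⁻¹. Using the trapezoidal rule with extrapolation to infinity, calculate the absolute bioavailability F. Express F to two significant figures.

Trapezoidal AUC_0→13 (intranasal spray):
  [0→0.25]: (0.00+3.86)/2 × 0.25 = 0.4825
  [0.25→2.25]: (3.86+20.16)/2 × 2 = 24.02
  [2.25→8.25]: (20.16+17.83)/2 × 6 = 113.97
  [8.25→12.25]: (17.83+11.84)/2 × 4 = 59.34
  [12.25→12.75]: (11.84+11.21)/2 × 0.5 = 5.7625
  [12.75→13]: (11.21+10.90)/2 × 0.25 = 2.76375
  Sum = 206.33875 mg/L·h
Tail: C_last/k_e = 10.90/0.114 = 95.614
AUC_0→∞ (intranasal spray) = 206.33875 + 95.614 = 301.95275 mg/L·h
F = (AUC_ev/D_ev)/(AUC_iv/D_iv) = (301.95275/40)/(896/10) = 7.54882/89.6 = 0.0843

F = 0.084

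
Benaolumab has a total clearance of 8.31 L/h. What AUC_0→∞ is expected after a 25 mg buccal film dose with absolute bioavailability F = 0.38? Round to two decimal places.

AUC = 1.14 mg/L·h

AUC_0→∞ = F × Dose / CL
        = 0.38 × 25 / 8.31 = 1.1432 mg/L·h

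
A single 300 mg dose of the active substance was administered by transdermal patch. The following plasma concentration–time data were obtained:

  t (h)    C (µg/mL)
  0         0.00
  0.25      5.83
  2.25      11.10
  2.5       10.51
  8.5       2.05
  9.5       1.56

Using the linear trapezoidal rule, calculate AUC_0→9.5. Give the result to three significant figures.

AUC = 59.8 µg/mL·h

Trapezoidal AUC_0→9.5:
  [0→0.25]: (0.00+5.83)/2 × 0.25 = 0.72875
  [0.25→2.25]: (5.83+11.10)/2 × 2 = 16.93
  [2.25→2.5]: (11.10+10.51)/2 × 0.25 = 2.70125
  [2.5→8.5]: (10.51+2.05)/2 × 6 = 37.68
  [8.5→9.5]: (2.05+1.56)/2 × 1 = 1.805
  Sum = 59.845 µg/mL·h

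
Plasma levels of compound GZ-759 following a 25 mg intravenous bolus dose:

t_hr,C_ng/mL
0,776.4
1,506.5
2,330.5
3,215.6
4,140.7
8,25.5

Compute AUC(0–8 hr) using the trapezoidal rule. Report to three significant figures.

AUC = 1840 ng/mL·hr

Trapezoidal AUC_0→8:
  [0→1]: (776.4+506.5)/2 × 1 = 641.45
  [1→2]: (506.5+330.5)/2 × 1 = 418.5
  [2→3]: (330.5+215.6)/2 × 1 = 273.05
  [3→4]: (215.6+140.7)/2 × 1 = 178.15
  [4→8]: (140.7+25.5)/2 × 4 = 332.4
  Sum = 1843.55 ng/mL·hr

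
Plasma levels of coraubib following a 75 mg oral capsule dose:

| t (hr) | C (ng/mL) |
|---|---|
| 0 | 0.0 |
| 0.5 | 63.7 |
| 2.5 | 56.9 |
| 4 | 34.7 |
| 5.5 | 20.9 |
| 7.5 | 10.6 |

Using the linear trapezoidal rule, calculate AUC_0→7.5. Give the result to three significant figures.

AUC = 278 ng/mL·hr

Trapezoidal AUC_0→7.5:
  [0→0.5]: (0.0+63.7)/2 × 0.5 = 15.925
  [0.5→2.5]: (63.7+56.9)/2 × 2 = 120.6
  [2.5→4]: (56.9+34.7)/2 × 1.5 = 68.7
  [4→5.5]: (34.7+20.9)/2 × 1.5 = 41.7
  [5.5→7.5]: (20.9+10.6)/2 × 2 = 31.5
  Sum = 278.425 ng/mL·hr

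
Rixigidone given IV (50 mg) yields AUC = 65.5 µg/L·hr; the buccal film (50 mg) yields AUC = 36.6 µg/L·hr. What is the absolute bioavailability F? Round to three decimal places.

F = (AUC_ev / D_ev) / (AUC_iv / D_iv)
  = (36.6/50) / (65.5/50)
  = 0.732 / 1.31 = 0.5588

F = 0.559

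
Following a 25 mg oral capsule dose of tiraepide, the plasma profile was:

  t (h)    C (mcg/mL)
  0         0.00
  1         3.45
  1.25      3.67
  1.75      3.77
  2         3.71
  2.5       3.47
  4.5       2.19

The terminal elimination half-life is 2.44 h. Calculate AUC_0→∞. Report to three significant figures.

AUC = 20.6 mcg/mL·h

Trapezoidal AUC_0→4.5:
  [0→1]: (0.00+3.45)/2 × 1 = 1.725
  [1→1.25]: (3.45+3.67)/2 × 0.25 = 0.89
  [1.25→1.75]: (3.67+3.77)/2 × 0.5 = 1.86
  [1.75→2]: (3.77+3.71)/2 × 0.25 = 0.935
  [2→2.5]: (3.71+3.47)/2 × 0.5 = 1.795
  [2.5→4.5]: (3.47+2.19)/2 × 2 = 5.66
  Sum = 12.865 mcg/mL·h
k_e = ln2 / t½ = 0.693147 / 2.44 = 0.2841 h^-1
Extrapolated tail: C_last / k_e = 2.19 / 0.2841 = 7.709
AUC_0→∞ = 12.865 + 7.709 = 20.574 mcg/mL·h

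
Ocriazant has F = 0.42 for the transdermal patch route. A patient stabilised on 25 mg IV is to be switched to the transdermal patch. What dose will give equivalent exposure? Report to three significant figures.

D_transdermal = 59.5 mg

For equal systemic exposure: F × D_ev = D_iv
D_ev = D_iv / F = 25 / 0.42 = 59.5238 mg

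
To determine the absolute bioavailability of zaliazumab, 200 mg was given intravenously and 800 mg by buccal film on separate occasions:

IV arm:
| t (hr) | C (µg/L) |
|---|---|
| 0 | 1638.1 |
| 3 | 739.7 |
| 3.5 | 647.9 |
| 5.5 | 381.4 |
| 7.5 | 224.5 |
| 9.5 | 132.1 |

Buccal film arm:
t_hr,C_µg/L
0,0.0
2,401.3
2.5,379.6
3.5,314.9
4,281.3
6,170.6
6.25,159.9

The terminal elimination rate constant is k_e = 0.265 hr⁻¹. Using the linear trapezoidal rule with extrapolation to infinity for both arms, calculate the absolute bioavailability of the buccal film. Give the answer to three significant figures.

F = 0.0855

Trapezoidal AUC_0→9.5 (IV):
  [0→3]: (1638.1+739.7)/2 × 3 = 3566.7
  [3→3.5]: (739.7+647.9)/2 × 0.5 = 346.9
  [3.5→5.5]: (647.9+381.4)/2 × 2 = 1029.3
  [5.5→7.5]: (381.4+224.5)/2 × 2 = 605.9
  [7.5→9.5]: (224.5+132.1)/2 × 2 = 356.6
  Sum = 5905.4 µg/L·hr
IV tail: 132.1/0.265 = 498.491; AUC_iv,0→∞ = 5905.4 + 498.491 = 6403.891 µg/L·hr
Trapezoidal AUC_0→6.25 (buccal film):
  [0→2]: (0.0+401.3)/2 × 2 = 401.3
  [2→2.5]: (401.3+379.6)/2 × 0.5 = 195.225
  [2.5→3.5]: (379.6+314.9)/2 × 1 = 347.25
  [3.5→4]: (314.9+281.3)/2 × 0.5 = 149.05
  [4→6]: (281.3+170.6)/2 × 2 = 451.9
  [6→6.25]: (170.6+159.9)/2 × 0.25 = 41.3125
  Sum = 1586.0375 µg/L·hr
buccal film tail: 159.9/0.265 = 603.396; AUC_ev,0→∞ = 1586.0375 + 603.396 = 2189.4335 µg/L·hr
F = (AUC_ev/D_ev)/(AUC_iv/D_iv) = (2189.4335/800)/(6403.891/200) = 2.73679/32.019455 = 0.0855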